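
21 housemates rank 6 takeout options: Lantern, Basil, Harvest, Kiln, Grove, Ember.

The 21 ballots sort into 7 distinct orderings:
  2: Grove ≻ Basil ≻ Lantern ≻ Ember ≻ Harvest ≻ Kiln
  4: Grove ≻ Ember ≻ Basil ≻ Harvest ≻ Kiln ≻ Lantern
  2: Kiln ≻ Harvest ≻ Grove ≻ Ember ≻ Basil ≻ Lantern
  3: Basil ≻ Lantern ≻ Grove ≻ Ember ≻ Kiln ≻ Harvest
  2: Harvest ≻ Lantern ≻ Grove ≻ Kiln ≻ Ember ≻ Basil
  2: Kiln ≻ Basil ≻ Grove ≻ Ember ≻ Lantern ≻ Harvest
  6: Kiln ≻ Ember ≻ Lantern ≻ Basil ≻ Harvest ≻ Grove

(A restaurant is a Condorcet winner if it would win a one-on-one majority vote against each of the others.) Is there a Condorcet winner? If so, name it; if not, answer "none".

none

Head-to-head results (21 friends):
Lantern vs Basil: Basil wins 13–8.
Lantern vs Harvest: Lantern, 13–8.
Lantern vs Kiln: Kiln, 14–7.
Lantern vs Grove: Lantern wins 11–10.
Lantern–Ember: Ember 14–7.
Basil–Harvest: Basil 17–4.
Basil vs Kiln: Kiln, 12–9.
Basil vs Grove: Basil wins 11–10.
Basil vs Ember: Ember wins 14–7.
Harvest–Kiln: Kiln 13–8.
Harvest–Grove: Grove 11–10.
Harvest–Ember: Ember 17–4.
Kiln–Grove: Grove 11–10.
Kiln–Ember: Kiln 12–9.
Grove vs Ember: Grove, 15–6.
Each restaurant drops at least one matchup (Lantern loses to Basil; Basil loses to Kiln; Harvest loses to Lantern; Kiln loses to Grove; Grove loses to Lantern; Ember loses to Kiln); the cycle Lantern > Grove > Kiln > Lantern rules out a Condorcet winner.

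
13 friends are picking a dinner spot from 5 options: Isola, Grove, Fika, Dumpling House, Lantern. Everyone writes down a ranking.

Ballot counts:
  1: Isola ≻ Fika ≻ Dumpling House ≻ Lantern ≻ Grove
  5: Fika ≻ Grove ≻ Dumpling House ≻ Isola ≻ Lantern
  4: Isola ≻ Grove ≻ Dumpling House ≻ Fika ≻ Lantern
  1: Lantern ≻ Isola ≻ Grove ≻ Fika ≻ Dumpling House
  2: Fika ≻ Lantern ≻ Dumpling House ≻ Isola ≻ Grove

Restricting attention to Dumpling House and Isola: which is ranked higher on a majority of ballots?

Dumpling House

Ballots ranking Dumpling House above Isola: 5 + 2 = 7.
Ballots ranking Isola above Dumpling House: 13 − 7 = 6.
Dumpling House wins the head-to-head 7–6.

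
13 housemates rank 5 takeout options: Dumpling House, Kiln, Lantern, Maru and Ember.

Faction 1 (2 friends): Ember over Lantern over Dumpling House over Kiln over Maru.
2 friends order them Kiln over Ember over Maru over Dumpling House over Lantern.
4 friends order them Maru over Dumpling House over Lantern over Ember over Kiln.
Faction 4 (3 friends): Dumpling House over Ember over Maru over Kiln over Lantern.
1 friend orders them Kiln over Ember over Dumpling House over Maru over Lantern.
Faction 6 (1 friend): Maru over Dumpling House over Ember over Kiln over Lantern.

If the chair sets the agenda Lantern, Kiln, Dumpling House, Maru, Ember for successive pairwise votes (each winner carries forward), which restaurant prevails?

Ember

Round 1: Lantern vs Kiln — 6–7, Kiln advances.
Round 2: Kiln vs Dumpling House — 3–10, Dumpling House advances.
Round 3: Dumpling House vs Maru — 6–7, Maru advances.
Round 4: Maru vs Ember — 5–8, Ember advances.
Ember survives the agenda.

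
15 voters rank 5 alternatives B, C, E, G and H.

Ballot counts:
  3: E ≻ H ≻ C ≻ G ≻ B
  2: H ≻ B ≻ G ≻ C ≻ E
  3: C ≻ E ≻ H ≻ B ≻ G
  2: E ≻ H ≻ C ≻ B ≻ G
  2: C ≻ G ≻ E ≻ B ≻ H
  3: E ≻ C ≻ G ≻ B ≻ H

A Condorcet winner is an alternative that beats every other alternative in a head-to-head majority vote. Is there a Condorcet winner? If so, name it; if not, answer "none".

Check each pair by majority over 15 ballots:
B vs C: C wins 13–2.
B vs E: 2 to 13, E.
B vs G: B preferred on 2+3+2 = 7 ballots; G wins 8–7.
B–H: H 10–5.
C vs E: E wins 8–7.
C vs G: 13 to 2, C.
C vs H: 3+2+3 = 8 for C, 7 for H — C by 8–7.
E–G: E 11–4.
E vs H: E, 13–2.
G vs H: G is ranked higher on 2+3 = 5 ballots, H on 10. H wins 10–5.
Only E has no losses; E is the Condorcet winner.

E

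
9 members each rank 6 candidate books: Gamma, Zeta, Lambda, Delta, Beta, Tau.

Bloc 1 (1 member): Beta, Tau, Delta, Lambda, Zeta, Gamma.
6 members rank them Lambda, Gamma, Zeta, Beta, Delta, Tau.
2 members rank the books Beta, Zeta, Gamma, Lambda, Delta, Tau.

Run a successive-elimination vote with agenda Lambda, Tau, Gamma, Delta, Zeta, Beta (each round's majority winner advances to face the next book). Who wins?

Round 1: Lambda vs Tau — 8–1, Lambda advances.
Round 2: Lambda vs Gamma — 7–2, Lambda advances.
Round 3: Lambda vs Delta — 8–1, Lambda advances.
Round 4: Lambda vs Zeta — 7–2, Lambda advances.
Round 5: Lambda vs Beta — 6–3, Lambda advances.
The agenda winner is Lambda.

Lambda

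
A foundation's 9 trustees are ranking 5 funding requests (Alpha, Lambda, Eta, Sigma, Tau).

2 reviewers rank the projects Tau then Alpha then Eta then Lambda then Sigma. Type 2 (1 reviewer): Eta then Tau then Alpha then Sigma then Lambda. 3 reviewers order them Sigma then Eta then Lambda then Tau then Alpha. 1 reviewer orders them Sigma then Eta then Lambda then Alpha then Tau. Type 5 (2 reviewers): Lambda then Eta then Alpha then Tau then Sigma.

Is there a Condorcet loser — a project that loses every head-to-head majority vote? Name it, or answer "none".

none

Pairwise majorities:
Alpha vs Lambda: Alpha is ranked higher on 2+1 = 3 ballots, Lambda on 6. Lambda wins 6–3.
Alpha–Eta: Eta 7–2.
Alpha vs Sigma: Alpha is ranked higher on 2+1+2 = 5 ballots, Sigma on 4. Alpha wins 5–4.
Alpha vs Tau: 1+2 = 3 for Alpha, 6 for Tau — Tau by 6–3.
Lambda vs Eta: Lambda is ranked higher on 2 ballots, Eta on 7. Eta wins 7–2.
Lambda–Sigma: Sigma 5–4.
Lambda vs Tau: Lambda preferred on 3+1+2 = 6 ballots; Lambda wins 6–3.
Eta vs Sigma: 2+1+2 = 5 for Eta, 4 for Sigma — Eta by 5–4.
Eta vs Tau: Eta, 7–2.
Sigma vs Tau: 4 to 5, Tau.
Each project has at least one pairwise win (Alpha beats Sigma; Lambda beats Alpha; Eta beats Alpha; Sigma beats Lambda; Tau beats Alpha) — no Condorcet loser.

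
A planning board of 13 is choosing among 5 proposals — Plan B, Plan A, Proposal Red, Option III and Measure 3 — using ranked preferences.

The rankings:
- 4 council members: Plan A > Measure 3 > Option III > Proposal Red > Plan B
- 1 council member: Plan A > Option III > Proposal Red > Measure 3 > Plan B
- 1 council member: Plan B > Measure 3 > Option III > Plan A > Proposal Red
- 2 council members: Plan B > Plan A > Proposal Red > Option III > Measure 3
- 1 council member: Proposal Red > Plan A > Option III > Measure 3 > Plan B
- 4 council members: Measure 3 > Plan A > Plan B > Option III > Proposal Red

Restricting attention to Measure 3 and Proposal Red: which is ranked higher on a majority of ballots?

Ballots ranking Measure 3 above Proposal Red: 4 + 1 + 4 = 9.
Ballots ranking Proposal Red above Measure 3: 13 − 9 = 4.
Measure 3 wins the head-to-head 9–4.

Measure 3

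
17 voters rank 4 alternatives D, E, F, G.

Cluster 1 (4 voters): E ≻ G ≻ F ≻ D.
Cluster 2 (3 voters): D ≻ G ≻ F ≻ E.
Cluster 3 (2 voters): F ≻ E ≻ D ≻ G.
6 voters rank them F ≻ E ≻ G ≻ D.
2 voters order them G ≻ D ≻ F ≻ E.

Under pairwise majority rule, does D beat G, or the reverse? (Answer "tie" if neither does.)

Ballots ranking D above G: 3 + 2 = 5.
Ballots ranking G above D: 17 − 5 = 12.
G wins the head-to-head 12–5.

G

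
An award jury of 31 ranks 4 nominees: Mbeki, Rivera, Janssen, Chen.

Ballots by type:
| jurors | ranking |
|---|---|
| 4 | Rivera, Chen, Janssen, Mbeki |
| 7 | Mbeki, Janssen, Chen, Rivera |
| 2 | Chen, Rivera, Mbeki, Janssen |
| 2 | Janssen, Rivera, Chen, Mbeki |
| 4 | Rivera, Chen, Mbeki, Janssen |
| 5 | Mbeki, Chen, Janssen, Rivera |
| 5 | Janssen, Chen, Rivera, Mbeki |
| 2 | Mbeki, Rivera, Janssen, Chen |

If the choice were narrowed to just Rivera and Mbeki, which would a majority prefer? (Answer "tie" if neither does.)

Ballots ranking Rivera above Mbeki: 4 + 2 + 2 + 4 + 5 = 17.
Ballots ranking Mbeki above Rivera: 31 − 17 = 14.
Rivera wins the head-to-head 17–14.

Rivera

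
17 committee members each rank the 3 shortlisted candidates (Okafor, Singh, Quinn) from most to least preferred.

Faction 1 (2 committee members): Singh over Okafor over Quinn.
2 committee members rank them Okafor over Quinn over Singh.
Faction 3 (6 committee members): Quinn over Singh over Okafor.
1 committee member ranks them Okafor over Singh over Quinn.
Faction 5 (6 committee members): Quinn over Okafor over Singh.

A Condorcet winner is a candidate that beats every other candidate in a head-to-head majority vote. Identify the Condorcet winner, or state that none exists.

Quinn

Pairwise majorities:
Okafor vs Singh: Okafor, 9–8.
Okafor vs Quinn: Quinn, 12–5.
Singh vs Quinn: Quinn wins 14–3.
Quinn wins every pairwise contest, so Quinn is the Condorcet winner.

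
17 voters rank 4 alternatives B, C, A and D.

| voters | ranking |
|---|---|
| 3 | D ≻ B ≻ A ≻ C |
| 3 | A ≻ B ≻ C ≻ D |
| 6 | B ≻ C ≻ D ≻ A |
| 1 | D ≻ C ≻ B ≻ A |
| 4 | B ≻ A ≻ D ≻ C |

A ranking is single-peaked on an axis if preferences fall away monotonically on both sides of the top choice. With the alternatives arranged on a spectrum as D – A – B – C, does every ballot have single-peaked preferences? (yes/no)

no

Axis positions: D=1, A=2, B=3, C=4.
Ballot type 1: ranking walks positions 1-3-2-4; B is ranked above A even though A lies between B and the peak D on the axis — preferences dip and rise again. Not single-peaked.
Ballot type 2 (peak A at position 2): ranking walks positions 2-3-4-1, expanding outward from the peak — single-peaked.
Ballot type 3: ranking walks positions 3-4-1-2; D is ranked above A even though A lies between D and the peak B on the axis — preferences dip and rise again. Not single-peaked.
Ballot type 4: ranking walks positions 1-4-3-2; C is ranked above A even though A lies between C and the peak D on the axis — preferences dip and rise again. Not single-peaked.
Ballot type 5 (peak B at position 3): ranking walks positions 3-2-1-4, expanding outward from the peak — single-peaked.
Ballot type 1 violates single-peakedness, so the profile is not single-peaked on this axis.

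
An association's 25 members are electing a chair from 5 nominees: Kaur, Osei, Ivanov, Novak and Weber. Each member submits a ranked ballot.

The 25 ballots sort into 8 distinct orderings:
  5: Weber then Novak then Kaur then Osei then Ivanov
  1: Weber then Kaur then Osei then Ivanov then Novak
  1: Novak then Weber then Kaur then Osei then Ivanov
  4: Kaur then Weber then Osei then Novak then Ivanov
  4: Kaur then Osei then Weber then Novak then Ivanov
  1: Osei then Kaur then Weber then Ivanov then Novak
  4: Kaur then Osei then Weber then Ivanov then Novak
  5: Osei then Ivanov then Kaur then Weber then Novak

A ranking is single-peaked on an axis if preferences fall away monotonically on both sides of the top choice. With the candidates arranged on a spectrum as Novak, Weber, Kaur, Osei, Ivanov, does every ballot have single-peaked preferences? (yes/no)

yes

Axis positions: Novak=1, Weber=2, Kaur=3, Osei=4, Ivanov=5.
Cluster 1 (peak Weber at position 2): ranking walks positions 2-1-3-4-5, expanding outward from the peak — single-peaked.
Cluster 2 (peak Weber at position 2): ranking walks positions 2-3-4-5-1, expanding outward from the peak — single-peaked.
Cluster 3 (peak Novak at position 1): ranking walks positions 1-2-3-4-5, expanding outward from the peak — single-peaked.
Cluster 4 (peak Kaur at position 3): ranking walks positions 3-2-4-1-5, expanding outward from the peak — single-peaked.
Cluster 5 (peak Kaur at position 3): ranking walks positions 3-4-2-1-5, expanding outward from the peak — single-peaked.
Cluster 6 (peak Osei at position 4): ranking walks positions 4-3-2-5-1, expanding outward from the peak — single-peaked.
Cluster 7 (peak Kaur at position 3): ranking walks positions 3-4-2-5-1, expanding outward from the peak — single-peaked.
Cluster 8 (peak Osei at position 4): ranking walks positions 4-5-3-2-1, expanding outward from the peak — single-peaked.
Every ranking is single-peaked on this axis.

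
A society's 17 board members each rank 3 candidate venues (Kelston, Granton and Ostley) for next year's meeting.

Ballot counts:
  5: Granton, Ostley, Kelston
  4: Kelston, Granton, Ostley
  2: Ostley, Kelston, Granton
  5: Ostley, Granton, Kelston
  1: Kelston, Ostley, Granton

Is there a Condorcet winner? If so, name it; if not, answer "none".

Pairwise majorities:
Kelston vs Granton: Kelston preferred on 4+2+1 = 7 ballots; Granton wins 10–7.
Kelston vs Ostley: Ostley wins 12–5.
Granton vs Ostley: Granton is ranked higher on 5+4 = 9 ballots, Ostley on 8. Granton wins 9–8.
Granton defeats every rival head-to-head and is the Condorcet winner.

Granton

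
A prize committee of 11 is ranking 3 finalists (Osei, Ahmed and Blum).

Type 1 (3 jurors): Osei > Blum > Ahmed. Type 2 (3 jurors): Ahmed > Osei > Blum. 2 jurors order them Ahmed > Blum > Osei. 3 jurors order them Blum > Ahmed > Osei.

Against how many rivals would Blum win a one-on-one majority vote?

1

Blum against each rival (11 jurors):
Blum vs Osei: Osei, 6–5.
Blum vs Ahmed: Blum is ranked higher on 3+3 = 6 ballots, Ahmed on 5. Blum wins 6–5.
Blum beats Ahmed; loses to Osei — 1 pairwise win.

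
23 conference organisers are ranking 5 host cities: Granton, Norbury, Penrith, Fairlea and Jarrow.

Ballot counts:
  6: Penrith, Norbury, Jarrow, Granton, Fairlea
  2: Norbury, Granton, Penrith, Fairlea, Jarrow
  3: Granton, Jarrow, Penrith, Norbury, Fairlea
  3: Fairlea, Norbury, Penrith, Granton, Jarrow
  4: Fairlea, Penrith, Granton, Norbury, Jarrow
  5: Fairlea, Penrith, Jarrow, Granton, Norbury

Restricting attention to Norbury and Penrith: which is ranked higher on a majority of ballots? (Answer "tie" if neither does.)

Ballots ranking Norbury above Penrith: 2 + 3 = 5.
Ballots ranking Penrith above Norbury: 23 − 5 = 18.
Penrith wins the head-to-head 18–5.

Penrith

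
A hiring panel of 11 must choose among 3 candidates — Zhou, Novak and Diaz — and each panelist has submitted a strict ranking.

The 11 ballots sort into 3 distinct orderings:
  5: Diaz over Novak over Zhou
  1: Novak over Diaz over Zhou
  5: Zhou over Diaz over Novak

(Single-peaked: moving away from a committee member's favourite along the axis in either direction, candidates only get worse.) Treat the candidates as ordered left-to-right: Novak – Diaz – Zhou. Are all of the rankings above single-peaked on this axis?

Axis positions: Novak=1, Diaz=2, Zhou=3.
Faction 1 (peak Diaz at position 2): ranking walks positions 2-1-3, expanding outward from the peak — single-peaked.
Faction 2 (peak Novak at position 1): ranking walks positions 1-2-3, expanding outward from the peak — single-peaked.
Faction 3 (peak Zhou at position 3): ranking walks positions 3-2-1, expanding outward from the peak — single-peaked.
Every ranking is single-peaked on this axis.

yes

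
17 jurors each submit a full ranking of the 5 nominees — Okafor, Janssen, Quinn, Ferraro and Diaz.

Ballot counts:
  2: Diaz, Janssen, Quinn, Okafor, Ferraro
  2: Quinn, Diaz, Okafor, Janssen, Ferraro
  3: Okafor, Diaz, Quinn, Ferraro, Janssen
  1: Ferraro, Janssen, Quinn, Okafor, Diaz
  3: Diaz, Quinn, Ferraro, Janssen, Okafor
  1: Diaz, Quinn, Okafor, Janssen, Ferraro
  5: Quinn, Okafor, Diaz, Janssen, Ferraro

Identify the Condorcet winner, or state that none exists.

Check each pair by majority over 17 ballots:
Okafor vs Janssen: Okafor wins 11–6.
Okafor vs Quinn: Quinn wins 14–3.
Okafor–Ferraro: Okafor 13–4.
Okafor vs Diaz: Okafor wins 9–8.
Janssen vs Quinn: Quinn, 14–3.
Janssen vs Ferraro: Janssen wins 10–7.
Janssen vs Diaz: Diaz, 16–1.
Quinn vs Ferraro: Quinn wins 16–1.
Quinn vs Diaz: Diaz wins 9–8.
Ferraro–Diaz: Diaz 16–1.
Every nominee loses at least once (Okafor loses to Quinn; Janssen loses to Okafor; Quinn loses to Diaz; Ferraro loses to Okafor; Diaz loses to Okafor). The majority relation contains the cycle Okafor beats Diaz beats Quinn beats Okafor, so there is no Condorcet winner.

none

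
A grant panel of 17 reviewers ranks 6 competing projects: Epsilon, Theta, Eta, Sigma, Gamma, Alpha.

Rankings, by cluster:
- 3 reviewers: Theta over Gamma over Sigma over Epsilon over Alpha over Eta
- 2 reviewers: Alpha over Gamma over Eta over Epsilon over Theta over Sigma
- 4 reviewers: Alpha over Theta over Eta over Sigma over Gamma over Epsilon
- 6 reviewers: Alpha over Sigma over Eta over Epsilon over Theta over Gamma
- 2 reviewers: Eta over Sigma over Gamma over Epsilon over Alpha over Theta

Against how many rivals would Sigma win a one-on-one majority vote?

3

Sigma against each rival (17 reviewers):
Sigma–Epsilon: Sigma 15–2.
Sigma–Theta: Theta 9–8.
Sigma vs Eta: Sigma preferred on 3+6 = 9 ballots; Sigma wins 9–8.
Sigma vs Gamma: 12 to 5, Sigma.
Sigma vs Alpha: Sigma preferred on 3+2 = 5 ballots; Alpha wins 12–5.
Sigma beats Epsilon, Eta, Gamma; loses to Theta, Alpha — 3 pairwise wins.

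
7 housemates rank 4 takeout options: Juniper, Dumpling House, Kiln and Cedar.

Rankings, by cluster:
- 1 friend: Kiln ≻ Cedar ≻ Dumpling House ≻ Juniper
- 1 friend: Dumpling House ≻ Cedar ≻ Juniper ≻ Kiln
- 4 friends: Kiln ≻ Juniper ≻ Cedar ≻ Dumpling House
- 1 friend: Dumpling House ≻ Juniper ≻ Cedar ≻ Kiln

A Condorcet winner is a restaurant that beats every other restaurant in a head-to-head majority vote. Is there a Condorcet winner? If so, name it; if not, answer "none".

Head-to-head results (7 friends):
Juniper–Dumpling House: Juniper 4–3.
Juniper–Kiln: Kiln 5–2.
Juniper–Cedar: Juniper 5–2.
Dumpling House vs Kiln: Kiln, 5–2.
Dumpling House–Cedar: Cedar 5–2.
Kiln–Cedar: Kiln 5–2.
Kiln beats each of Juniper, Dumpling House, Cedar — Kiln is the Condorcet winner.

Kiln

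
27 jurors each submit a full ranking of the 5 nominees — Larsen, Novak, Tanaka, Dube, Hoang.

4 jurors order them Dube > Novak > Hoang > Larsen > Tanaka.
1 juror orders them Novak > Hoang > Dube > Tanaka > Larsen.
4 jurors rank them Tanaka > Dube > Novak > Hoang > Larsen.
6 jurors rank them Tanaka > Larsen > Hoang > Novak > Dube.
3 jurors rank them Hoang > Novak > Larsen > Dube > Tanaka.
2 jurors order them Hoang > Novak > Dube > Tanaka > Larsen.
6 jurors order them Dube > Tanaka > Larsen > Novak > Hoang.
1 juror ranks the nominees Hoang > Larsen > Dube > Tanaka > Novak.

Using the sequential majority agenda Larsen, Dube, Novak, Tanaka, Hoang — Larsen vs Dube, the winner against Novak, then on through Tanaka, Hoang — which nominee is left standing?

Round 1: Larsen vs Dube — 10–17, Dube advances.
Round 2: Dube vs Novak — 15–12, Dube advances.
Round 3: Dube vs Tanaka — 17–10, Dube advances.
Round 4: Dube vs Hoang — 14–13, Dube advances.
Dube survives the agenda.

Dube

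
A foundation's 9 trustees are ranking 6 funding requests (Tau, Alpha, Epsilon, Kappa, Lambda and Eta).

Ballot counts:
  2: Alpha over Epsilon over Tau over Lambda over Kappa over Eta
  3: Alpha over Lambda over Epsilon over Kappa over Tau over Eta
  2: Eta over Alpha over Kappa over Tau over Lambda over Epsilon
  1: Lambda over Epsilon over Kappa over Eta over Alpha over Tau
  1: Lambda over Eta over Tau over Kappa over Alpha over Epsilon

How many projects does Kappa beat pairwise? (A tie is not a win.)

2

Kappa against each rival (9 reviewers):
Kappa vs Tau: Kappa, 6–3.
Kappa–Alpha: Alpha 7–2.
Kappa–Epsilon: Epsilon 6–3.
Kappa–Lambda: Lambda 7–2.
Kappa–Eta: Kappa 6–3.
Kappa beats Tau, Eta; loses to Alpha, Epsilon, Lambda — 2 pairwise wins.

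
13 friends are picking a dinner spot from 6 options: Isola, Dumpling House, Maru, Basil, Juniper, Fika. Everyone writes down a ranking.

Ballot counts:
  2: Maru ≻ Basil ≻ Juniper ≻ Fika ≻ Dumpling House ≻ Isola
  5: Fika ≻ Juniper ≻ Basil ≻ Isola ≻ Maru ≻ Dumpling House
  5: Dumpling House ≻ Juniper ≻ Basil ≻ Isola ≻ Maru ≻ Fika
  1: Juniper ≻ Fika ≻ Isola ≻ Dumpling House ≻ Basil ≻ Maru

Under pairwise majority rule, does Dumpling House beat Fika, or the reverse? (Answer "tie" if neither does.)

Ballots ranking Dumpling House above Fika: 5.
Ballots ranking Fika above Dumpling House: 13 − 5 = 8.
Fika wins the head-to-head 8–5.

Fika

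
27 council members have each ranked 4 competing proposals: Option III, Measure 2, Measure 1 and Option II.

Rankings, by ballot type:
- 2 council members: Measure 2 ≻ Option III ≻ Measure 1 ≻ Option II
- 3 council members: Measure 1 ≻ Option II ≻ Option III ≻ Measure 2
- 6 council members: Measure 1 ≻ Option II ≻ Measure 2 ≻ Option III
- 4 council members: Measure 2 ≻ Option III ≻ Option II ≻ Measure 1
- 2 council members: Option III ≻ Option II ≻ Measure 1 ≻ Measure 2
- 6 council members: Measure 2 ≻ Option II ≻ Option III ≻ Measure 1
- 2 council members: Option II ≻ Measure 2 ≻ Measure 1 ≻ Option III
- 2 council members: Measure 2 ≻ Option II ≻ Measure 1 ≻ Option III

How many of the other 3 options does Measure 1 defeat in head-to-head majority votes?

Measure 1 against each rival (27 council members):
Measure 1 vs Option III: Option III, 14–13.
Measure 1 vs Measure 2: Measure 1 preferred on 3+6+2 = 11 ballots; Measure 2 wins 16–11.
Measure 1–Option II: Option II 16–11.
Measure 1 beats no one; loses to Option III, Measure 2, Option II — 0 pairwise wins.

0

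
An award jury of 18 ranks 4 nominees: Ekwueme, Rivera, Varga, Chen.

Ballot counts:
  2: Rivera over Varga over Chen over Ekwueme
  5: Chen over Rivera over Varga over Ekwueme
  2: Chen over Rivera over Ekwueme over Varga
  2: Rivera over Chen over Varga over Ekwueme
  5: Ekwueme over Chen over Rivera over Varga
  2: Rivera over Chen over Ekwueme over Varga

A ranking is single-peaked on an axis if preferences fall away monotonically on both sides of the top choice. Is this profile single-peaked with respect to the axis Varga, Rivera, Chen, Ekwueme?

yes

Axis positions: Varga=1, Rivera=2, Chen=3, Ekwueme=4.
Cluster 1 (peak Rivera at position 2): ranking walks positions 2-1-3-4, expanding outward from the peak — single-peaked.
Cluster 2 (peak Chen at position 3): ranking walks positions 3-2-1-4, expanding outward from the peak — single-peaked.
Cluster 3 (peak Chen at position 3): ranking walks positions 3-2-4-1, expanding outward from the peak — single-peaked.
Cluster 4 (peak Rivera at position 2): ranking walks positions 2-3-1-4, expanding outward from the peak — single-peaked.
Cluster 5 (peak Ekwueme at position 4): ranking walks positions 4-3-2-1, expanding outward from the peak — single-peaked.
Cluster 6 (peak Rivera at position 2): ranking walks positions 2-3-4-1, expanding outward from the peak — single-peaked.
Every ranking is single-peaked on this axis.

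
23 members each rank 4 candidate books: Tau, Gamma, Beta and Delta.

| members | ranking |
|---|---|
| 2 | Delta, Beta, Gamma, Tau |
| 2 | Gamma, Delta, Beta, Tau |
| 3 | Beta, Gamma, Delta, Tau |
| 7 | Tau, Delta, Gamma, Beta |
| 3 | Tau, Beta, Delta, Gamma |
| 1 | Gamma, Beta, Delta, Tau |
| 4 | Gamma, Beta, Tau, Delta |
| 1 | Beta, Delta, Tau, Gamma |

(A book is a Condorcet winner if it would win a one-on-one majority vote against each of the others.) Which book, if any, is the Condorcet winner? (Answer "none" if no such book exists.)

Pairwise majorities:
Tau vs Gamma: Gamma wins 12–11.
Tau vs Beta: Beta, 13–10.
Tau–Delta: Tau 14–9.
Gamma vs Beta: Gamma, 14–9.
Gamma vs Delta: Gamma is ranked higher on 2+3+1+4 = 10 ballots, Delta on 13. Delta wins 13–10.
Beta vs Delta: Beta preferred on 3+3+1+4+1 = 12 ballots; Beta wins 12–11.
Every book loses at least once (Tau loses to Gamma; Gamma loses to Delta; Beta loses to Gamma; Delta loses to Tau). The majority relation contains the cycle Tau → Delta → Gamma → Tau, so there is no Condorcet winner.

none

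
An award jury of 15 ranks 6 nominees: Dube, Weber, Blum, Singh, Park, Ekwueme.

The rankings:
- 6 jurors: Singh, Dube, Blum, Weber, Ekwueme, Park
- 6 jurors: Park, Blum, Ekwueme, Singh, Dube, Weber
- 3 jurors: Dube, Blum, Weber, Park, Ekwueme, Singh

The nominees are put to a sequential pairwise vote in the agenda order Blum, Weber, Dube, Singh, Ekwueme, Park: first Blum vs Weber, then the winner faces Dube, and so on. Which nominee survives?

Park

Round 1: Blum vs Weber — 15–0, Blum advances.
Round 2: Blum vs Dube — 6–9, Dube advances.
Round 3: Dube vs Singh — 3–12, Singh advances.
Round 4: Singh vs Ekwueme — 6–9, Ekwueme advances.
Round 5: Ekwueme vs Park — 6–9, Park advances.
Park survives the agenda.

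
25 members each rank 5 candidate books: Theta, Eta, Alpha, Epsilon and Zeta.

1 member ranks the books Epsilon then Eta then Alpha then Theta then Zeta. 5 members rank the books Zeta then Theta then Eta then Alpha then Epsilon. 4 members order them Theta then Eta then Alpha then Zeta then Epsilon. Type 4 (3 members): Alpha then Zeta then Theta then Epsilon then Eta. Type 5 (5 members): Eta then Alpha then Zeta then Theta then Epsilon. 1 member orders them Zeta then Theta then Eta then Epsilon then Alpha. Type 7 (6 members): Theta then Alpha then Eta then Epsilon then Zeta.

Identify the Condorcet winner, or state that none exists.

Head-to-head results (25 members):
Theta–Eta: Theta 19–6.
Theta–Alpha: Theta 16–9.
Theta vs Epsilon: Theta wins 24–1.
Theta vs Zeta: Zeta, 14–11.
Eta vs Alpha: Eta, 16–9.
Eta–Epsilon: Eta 21–4.
Eta–Zeta: Eta 16–9.
Alpha vs Epsilon: Alpha wins 23–2.
Alpha vs Zeta: Alpha wins 19–6.
Epsilon–Zeta: Zeta 18–7.
No book is unbeaten: Theta loses to Zeta; Eta loses to Theta; Alpha loses to Theta; Epsilon loses to Theta; Zeta loses to Eta. In particular Theta → Eta → Zeta → Theta is a majority cycle — no Condorcet winner exists.

none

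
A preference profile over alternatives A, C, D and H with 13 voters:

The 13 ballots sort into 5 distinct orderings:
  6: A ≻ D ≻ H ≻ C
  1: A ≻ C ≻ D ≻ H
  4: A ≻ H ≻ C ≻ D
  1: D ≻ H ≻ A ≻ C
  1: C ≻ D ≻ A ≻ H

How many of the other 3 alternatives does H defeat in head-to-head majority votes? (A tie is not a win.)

H against each rival (13 voters):
H vs A: A, 12–1.
H vs C: H wins 11–2.
H vs D: D wins 9–4.
H beats C; loses to A, D — 1 pairwise win.

1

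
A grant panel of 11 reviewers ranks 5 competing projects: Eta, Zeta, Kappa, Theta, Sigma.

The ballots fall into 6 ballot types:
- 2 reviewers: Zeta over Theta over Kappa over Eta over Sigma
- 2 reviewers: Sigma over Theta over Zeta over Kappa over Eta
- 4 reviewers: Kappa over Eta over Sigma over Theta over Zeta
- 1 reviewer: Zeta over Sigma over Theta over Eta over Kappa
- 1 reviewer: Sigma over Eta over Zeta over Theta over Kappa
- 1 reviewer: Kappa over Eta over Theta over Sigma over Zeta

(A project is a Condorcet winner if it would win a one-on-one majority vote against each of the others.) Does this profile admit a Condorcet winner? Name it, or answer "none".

none

Pairwise majorities:
Eta vs Zeta: 6 to 5, Eta.
Eta vs Kappa: Eta is ranked higher on 1+1 = 2 ballots, Kappa on 9. Kappa wins 9–2.
Eta vs Theta: 6 to 5, Eta.
Eta vs Sigma: 7 to 4, Eta.
Zeta vs Kappa: Zeta is ranked higher on 2+2+1+1 = 6 ballots, Kappa on 5. Zeta wins 6–5.
Zeta vs Theta: Zeta preferred on 2+1+1 = 4 ballots; Theta wins 7–4.
Zeta vs Sigma: 3 to 8, Sigma.
Kappa vs Theta: 4+1 = 5 for Kappa, 6 for Theta — Theta by 6–5.
Kappa vs Sigma: 7 to 4, Kappa.
Theta vs Sigma: 3 to 8, Sigma.
Each project drops at least one matchup (Eta loses to Kappa; Zeta loses to Eta; Kappa loses to Zeta; Theta loses to Eta; Sigma loses to Eta); the cycle Eta beats Zeta beats Kappa beats Eta rules out a Condorcet winner.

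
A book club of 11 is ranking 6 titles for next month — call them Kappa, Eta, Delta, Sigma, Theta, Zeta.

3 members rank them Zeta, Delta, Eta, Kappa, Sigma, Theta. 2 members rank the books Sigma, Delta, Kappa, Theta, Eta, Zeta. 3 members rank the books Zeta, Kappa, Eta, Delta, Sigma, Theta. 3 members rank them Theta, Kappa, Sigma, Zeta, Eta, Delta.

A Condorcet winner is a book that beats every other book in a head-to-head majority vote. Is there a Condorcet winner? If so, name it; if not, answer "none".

Pairwise majorities:
Kappa vs Eta: Kappa is ranked higher on 2+3+3 = 8 ballots, Eta on 3. Kappa wins 8–3.
Kappa vs Delta: Kappa preferred on 3+3 = 6 ballots; Kappa wins 6–5.
Kappa vs Sigma: 9 to 2, Kappa.
Kappa vs Theta: 3+2+3 = 8 for Kappa, 3 for Theta — Kappa by 8–3.
Kappa vs Zeta: Kappa is ranked higher on 2+3 = 5 ballots, Zeta on 6. Zeta wins 6–5.
Eta vs Delta: 6 to 5, Eta.
Eta vs Sigma: Eta preferred on 3+3 = 6 ballots; Eta wins 6–5.
Eta vs Theta: 6 to 5, Eta.
Eta vs Zeta: Eta preferred on 2 ballots; Zeta wins 9–2.
Delta vs Sigma: Delta is ranked higher on 3+3 = 6 ballots, Sigma on 5. Delta wins 6–5.
Delta vs Theta: 3+2+3 = 8 for Delta, 3 for Theta — Delta by 8–3.
Delta vs Zeta: Delta preferred on 2 ballots; Zeta wins 9–2.
Sigma vs Theta: 3+2+3 = 8 for Sigma, 3 for Theta — Sigma by 8–3.
Sigma vs Zeta: Sigma is ranked higher on 2+3 = 5 ballots, Zeta on 6. Zeta wins 6–5.
Theta vs Zeta: Theta preferred on 2+3 = 5 ballots; Zeta wins 6–5.
Zeta beats each of Kappa, Eta, Delta, Sigma, Theta — Zeta is the Condorcet winner.

Zeta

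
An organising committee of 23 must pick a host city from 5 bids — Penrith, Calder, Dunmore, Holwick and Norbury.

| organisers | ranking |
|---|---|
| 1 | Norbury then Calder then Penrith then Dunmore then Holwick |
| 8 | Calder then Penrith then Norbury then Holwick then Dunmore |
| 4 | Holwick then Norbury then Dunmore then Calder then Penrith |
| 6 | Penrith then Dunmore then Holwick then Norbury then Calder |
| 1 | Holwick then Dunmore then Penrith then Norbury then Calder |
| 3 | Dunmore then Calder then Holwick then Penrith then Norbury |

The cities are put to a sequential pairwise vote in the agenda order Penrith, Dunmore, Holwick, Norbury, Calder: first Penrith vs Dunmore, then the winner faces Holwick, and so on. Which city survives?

Round 1: Penrith vs Dunmore — 15–8, Penrith advances.
Round 2: Penrith vs Holwick — 15–8, Penrith advances.
Round 3: Penrith vs Norbury — 18–5, Penrith advances.
Round 4: Penrith vs Calder — 7–16, Calder advances.
Calder survives the agenda.

Calder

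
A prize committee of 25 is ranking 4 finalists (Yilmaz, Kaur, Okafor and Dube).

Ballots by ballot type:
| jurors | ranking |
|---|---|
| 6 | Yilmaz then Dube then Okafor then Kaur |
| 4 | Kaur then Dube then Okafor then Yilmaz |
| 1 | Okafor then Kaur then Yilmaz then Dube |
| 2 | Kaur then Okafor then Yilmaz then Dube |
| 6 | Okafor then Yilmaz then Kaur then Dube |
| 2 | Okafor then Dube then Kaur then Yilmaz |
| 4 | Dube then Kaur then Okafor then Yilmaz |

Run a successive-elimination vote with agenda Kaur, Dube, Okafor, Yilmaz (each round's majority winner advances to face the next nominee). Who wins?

Round 1: Kaur vs Dube — 13–12, Kaur advances.
Round 2: Kaur vs Okafor — 10–15, Okafor advances.
Round 3: Okafor vs Yilmaz — 19–6, Okafor advances.
Okafor survives the agenda.

Okafor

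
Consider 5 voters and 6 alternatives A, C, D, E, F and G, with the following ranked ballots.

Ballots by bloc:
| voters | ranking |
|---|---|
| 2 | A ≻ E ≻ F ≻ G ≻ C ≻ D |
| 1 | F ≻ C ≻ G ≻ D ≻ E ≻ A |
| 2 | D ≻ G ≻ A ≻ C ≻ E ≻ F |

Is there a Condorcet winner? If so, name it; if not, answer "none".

Pairwise majorities:
A vs C: A is ranked higher on 2+2 = 4 ballots, C on 1. A wins 4–1.
A vs D: A preferred on 2 ballots; D wins 3–2.
A vs E: 4 to 1, A.
A vs F: 4 to 1, A.
A vs G: A is ranked higher on 2 ballots, G on 3. G wins 3–2.
C vs D: 2+1 = 3 for C, 2 for D — C by 3–2.
C vs E: C is ranked higher on 1+2 = 3 ballots, E on 2. C wins 3–2.
C vs F: C preferred on 2 ballots; F wins 3–2.
C vs G: C is ranked higher on 1 ballot, G on 4. G wins 4–1.
D vs E: 1+2 = 3 for D, 2 for E — D by 3–2.
D vs F: D is ranked higher on 2 ballots, F on 3. F wins 3–2.
D vs G: D preferred on 2 ballots; G wins 3–2.
E vs F: 4 to 1, E.
E vs G: 2 for E, 3 for G — G by 3–2.
F vs G: F is ranked higher on 2+1 = 3 ballots, G on 2. F wins 3–2.
No alternative is unbeaten: A loses to D; C loses to A; D loses to C; E loses to A; F loses to A; G loses to F. In particular A > C > D > A is a majority cycle — no Condorcet winner exists.

none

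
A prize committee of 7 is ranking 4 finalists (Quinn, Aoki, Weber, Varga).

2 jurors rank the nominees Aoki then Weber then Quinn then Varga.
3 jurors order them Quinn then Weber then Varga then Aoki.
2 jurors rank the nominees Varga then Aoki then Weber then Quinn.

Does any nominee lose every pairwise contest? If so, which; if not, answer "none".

none

Head-to-head results (7 jurors):
Quinn vs Aoki: Quinn preferred on 3 ballots; Aoki wins 4–3.
Quinn–Weber: Weber 4–3.
Quinn vs Varga: Quinn is ranked higher on 2+3 = 5 ballots, Varga on 2. Quinn wins 5–2.
Aoki vs Weber: 2+2 = 4 for Aoki, 3 for Weber — Aoki by 4–3.
Aoki vs Varga: Aoki is ranked higher on 2 ballots, Varga on 5. Varga wins 5–2.
Weber vs Varga: Weber is ranked higher on 2+3 = 5 ballots, Varga on 2. Weber wins 5–2.
No nominee is winless: Quinn beats Varga; Aoki beats Quinn; Weber beats Quinn; Varga beats Aoki. There is no Condorcet loser.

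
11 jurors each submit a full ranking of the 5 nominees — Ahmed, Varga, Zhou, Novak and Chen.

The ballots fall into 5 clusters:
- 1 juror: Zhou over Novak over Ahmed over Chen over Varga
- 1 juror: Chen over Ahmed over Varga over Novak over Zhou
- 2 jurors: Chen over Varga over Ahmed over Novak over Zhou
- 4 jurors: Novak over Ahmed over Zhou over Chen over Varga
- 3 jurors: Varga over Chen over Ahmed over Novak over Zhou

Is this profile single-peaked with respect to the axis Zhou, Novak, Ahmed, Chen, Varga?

yes

Axis positions: Zhou=1, Novak=2, Ahmed=3, Chen=4, Varga=5.
Cluster 1 (peak Zhou at position 1): ranking walks positions 1-2-3-4-5, expanding outward from the peak — single-peaked.
Cluster 2 (peak Chen at position 4): ranking walks positions 4-3-5-2-1, expanding outward from the peak — single-peaked.
Cluster 3 (peak Chen at position 4): ranking walks positions 4-5-3-2-1, expanding outward from the peak — single-peaked.
Cluster 4 (peak Novak at position 2): ranking walks positions 2-3-1-4-5, expanding outward from the peak — single-peaked.
Cluster 5 (peak Varga at position 5): ranking walks positions 5-4-3-2-1, expanding outward from the peak — single-peaked.
Every ranking is single-peaked on this axis.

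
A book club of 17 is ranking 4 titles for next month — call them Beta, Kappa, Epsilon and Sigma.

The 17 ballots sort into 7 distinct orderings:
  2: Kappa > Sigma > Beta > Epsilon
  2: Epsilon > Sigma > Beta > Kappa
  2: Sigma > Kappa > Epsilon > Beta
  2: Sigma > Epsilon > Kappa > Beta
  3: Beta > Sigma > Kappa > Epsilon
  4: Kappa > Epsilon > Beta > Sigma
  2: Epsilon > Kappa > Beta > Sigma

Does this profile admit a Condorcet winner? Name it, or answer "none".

Head-to-head results (17 members):
Beta vs Kappa: Kappa, 12–5.
Beta vs Epsilon: 5 to 12, Epsilon.
Beta vs Sigma: 3+4+2 = 9 for Beta, 8 for Sigma — Beta by 9–8.
Kappa–Epsilon: Kappa 11–6.
Kappa vs Sigma: 2+4+2 = 8 for Kappa, 9 for Sigma — Sigma by 9–8.
Epsilon vs Sigma: Epsilon is ranked higher on 2+4+2 = 8 ballots, Sigma on 9. Sigma wins 9–8.
No book is unbeaten: Beta loses to Kappa; Kappa loses to Sigma; Epsilon loses to Kappa; Sigma loses to Beta. In particular Beta → Sigma → Kappa → Beta is a majority cycle — no Condorcet winner exists.

none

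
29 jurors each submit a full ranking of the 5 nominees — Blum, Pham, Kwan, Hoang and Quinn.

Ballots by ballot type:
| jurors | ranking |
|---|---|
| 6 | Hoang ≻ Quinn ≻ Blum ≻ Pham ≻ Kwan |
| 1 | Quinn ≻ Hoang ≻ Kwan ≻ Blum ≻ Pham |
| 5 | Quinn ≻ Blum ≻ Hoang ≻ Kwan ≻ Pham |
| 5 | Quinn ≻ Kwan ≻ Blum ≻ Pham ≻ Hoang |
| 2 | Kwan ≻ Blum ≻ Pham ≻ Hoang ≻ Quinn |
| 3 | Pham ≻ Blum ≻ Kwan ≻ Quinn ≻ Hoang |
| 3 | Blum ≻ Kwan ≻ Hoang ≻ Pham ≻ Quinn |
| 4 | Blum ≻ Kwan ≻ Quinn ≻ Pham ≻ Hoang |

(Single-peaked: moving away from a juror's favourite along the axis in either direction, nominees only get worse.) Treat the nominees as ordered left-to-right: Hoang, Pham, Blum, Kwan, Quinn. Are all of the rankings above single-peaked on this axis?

no

Axis positions: Hoang=1, Pham=2, Blum=3, Kwan=4, Quinn=5.
Ballot type 1: ranking walks positions 1-5-3-2-4; Quinn is ranked above Pham even though Pham lies between Quinn and the peak Hoang on the axis — preferences dip and rise again. Not single-peaked.
Ballot type 2: ranking walks positions 5-1-4-3-2; Hoang is ranked above Kwan even though Kwan lies between Hoang and the peak Quinn on the axis — preferences dip and rise again. Not single-peaked.
Ballot type 3: ranking walks positions 5-3-1-4-2; Blum is ranked above Kwan even though Kwan lies between Blum and the peak Quinn on the axis — preferences dip and rise again. Not single-peaked.
Ballot type 4 (peak Quinn at position 5): ranking walks positions 5-4-3-2-1, expanding outward from the peak — single-peaked.
Ballot type 5 (peak Kwan at position 4): ranking walks positions 4-3-2-1-5, expanding outward from the peak — single-peaked.
Ballot type 6 (peak Pham at position 2): ranking walks positions 2-3-4-5-1, expanding outward from the peak — single-peaked.
Ballot type 7: ranking walks positions 3-4-1-2-5; Hoang is ranked above Pham even though Pham lies between Hoang and the peak Blum on the axis — preferences dip and rise again. Not single-peaked.
Ballot type 8 (peak Blum at position 3): ranking walks positions 3-4-5-2-1, expanding outward from the peak — single-peaked.
Ballot type 1 violates single-peakedness, so the profile is not single-peaked on this axis.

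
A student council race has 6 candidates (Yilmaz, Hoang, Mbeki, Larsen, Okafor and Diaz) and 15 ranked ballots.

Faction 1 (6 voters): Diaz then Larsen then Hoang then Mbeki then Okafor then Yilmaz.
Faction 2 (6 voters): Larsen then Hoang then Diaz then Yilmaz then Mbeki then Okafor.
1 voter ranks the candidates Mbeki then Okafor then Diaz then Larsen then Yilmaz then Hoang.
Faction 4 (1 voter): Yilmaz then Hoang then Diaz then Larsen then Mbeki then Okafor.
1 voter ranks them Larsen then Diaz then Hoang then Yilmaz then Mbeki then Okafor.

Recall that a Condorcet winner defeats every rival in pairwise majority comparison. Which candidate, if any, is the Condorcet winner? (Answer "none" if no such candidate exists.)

Pairwise majorities:
Yilmaz vs Hoang: 1+1 = 2 for Yilmaz, 13 for Hoang — Hoang by 13–2.
Yilmaz vs Mbeki: 8 to 7, Yilmaz.
Yilmaz vs Larsen: 1 for Yilmaz, 14 for Larsen — Larsen by 14–1.
Yilmaz vs Okafor: 8 to 7, Yilmaz.
Yilmaz vs Diaz: 1 to 14, Diaz.
Hoang vs Mbeki: Hoang is ranked higher on 6+6+1+1 = 14 ballots, Mbeki on 1. Hoang wins 14–1.
Hoang vs Larsen: 1 for Hoang, 14 for Larsen — Larsen by 14–1.
Hoang vs Okafor: 6+6+1+1 = 14 for Hoang, 1 for Okafor — Hoang by 14–1.
Hoang vs Diaz: Hoang is ranked higher on 6+1 = 7 ballots, Diaz on 8. Diaz wins 8–7.
Mbeki vs Larsen: 1 for Mbeki, 14 for Larsen — Larsen by 14–1.
Mbeki vs Okafor: 6+6+1+1+1 = 15 for Mbeki, 0 for Okafor — Mbeki by 15–0.
Mbeki vs Diaz: 1 for Mbeki, 14 for Diaz — Diaz by 14–1.
Larsen vs Okafor: 6+6+1+1 = 14 for Larsen, 1 for Okafor — Larsen by 14–1.
Larsen vs Diaz: 7 to 8, Diaz.
Okafor vs Diaz: 1 to 14, Diaz.
Diaz wins every pairwise contest, so Diaz is the Condorcet winner.

Diaz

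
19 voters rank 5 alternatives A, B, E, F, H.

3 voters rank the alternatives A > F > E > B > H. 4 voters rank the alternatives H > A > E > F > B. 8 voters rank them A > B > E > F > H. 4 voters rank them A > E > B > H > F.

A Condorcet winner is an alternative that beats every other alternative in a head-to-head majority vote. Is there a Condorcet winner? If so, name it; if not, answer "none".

A

Pairwise majorities:
A vs B: A wins 19–0.
A vs E: A is ranked higher on 3+4+8+4 = 19 ballots, E on 0. A wins 19–0.
A–F: A 19–0.
A vs H: A is ranked higher on 3+8+4 = 15 ballots, H on 4. A wins 15–4.
B–E: E 11–8.
B vs F: B wins 12–7.
B vs H: 3+8+4 = 15 for B, 4 for H — B by 15–4.
E vs F: E is ranked higher on 4+8+4 = 16 ballots, F on 3. E wins 16–3.
E vs H: 15 to 4, E.
F–H: F 11–8.
A wins every pairwise contest, so A is the Condorcet winner.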